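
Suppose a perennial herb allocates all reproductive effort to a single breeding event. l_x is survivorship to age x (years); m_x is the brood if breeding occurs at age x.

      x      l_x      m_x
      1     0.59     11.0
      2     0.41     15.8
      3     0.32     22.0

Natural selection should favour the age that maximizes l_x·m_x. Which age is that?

3

Expected offspring if breeding at age x = l_x × m_x:
  age 1: 0.59 × 11.0 = 6.490
  age 2: 0.41 × 15.8 = 6.478
  age 3: 0.32 × 22.0 = 7.040
Maximum at age 3 (7.040).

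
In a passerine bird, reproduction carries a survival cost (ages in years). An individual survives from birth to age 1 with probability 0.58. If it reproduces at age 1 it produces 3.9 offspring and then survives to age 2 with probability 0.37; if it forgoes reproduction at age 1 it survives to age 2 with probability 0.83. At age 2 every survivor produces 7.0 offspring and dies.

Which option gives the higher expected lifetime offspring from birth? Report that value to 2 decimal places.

breed at age 1: R₀ = 0.58 × (3.9 + 0.37 × 7.0) = 0.58 × 6.4900 = 3.7642
delay to age 2: R₀ = 0.58 × (0.83 × 7.0) = 0.58 × 5.8100 = 3.3698
Higher: breed at age 1 (3.7642).

3.76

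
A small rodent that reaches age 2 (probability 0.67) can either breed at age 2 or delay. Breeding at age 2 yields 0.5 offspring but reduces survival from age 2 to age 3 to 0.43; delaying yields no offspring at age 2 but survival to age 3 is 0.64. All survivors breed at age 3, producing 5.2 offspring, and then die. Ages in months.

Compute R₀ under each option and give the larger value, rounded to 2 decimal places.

2.23

breed at age 2: R₀ = 0.67 × (0.5 + 0.43 × 5.2) = 0.67 × 2.7360 = 1.8331
delay to age 3: R₀ = 0.67 × (0.64 × 5.2) = 0.67 × 3.3280 = 2.2298
Higher: delay to age 3 (2.2298).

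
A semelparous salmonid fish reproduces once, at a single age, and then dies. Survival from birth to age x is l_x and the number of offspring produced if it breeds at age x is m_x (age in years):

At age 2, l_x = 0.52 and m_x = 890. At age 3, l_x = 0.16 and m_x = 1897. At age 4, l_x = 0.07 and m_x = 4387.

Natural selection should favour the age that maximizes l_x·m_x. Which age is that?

2

Expected offspring if breeding at age x = l_x × m_x:
  age 2: 0.52 × 890 = 462.800
  age 3: 0.16 × 1897 = 303.520
  age 4: 0.07 × 4387 = 307.090
Maximum at age 2 (462.800).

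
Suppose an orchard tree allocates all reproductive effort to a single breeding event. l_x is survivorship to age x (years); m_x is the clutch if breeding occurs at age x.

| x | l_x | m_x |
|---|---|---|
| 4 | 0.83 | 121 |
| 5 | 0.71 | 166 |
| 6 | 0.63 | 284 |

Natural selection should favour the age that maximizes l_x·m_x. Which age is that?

6

Expected offspring if breeding at age x = l_x × m_x:
  age 4: 0.83 × 121 = 100.430
  age 5: 0.71 × 166 = 117.860
  age 6: 0.63 × 284 = 178.920
Maximum at age 6 (178.920).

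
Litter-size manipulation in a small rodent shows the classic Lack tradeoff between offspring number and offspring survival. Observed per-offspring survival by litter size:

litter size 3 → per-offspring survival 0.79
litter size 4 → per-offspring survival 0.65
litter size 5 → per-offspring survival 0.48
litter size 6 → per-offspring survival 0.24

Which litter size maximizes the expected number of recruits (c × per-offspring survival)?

4

Expected recruits = c × s(c):
  c=3: 3 × 0.79 = 2.370
  c=4: 4 × 0.65 = 2.600
  c=5: 5 × 0.48 = 2.400
  c=6: 6 × 0.24 = 1.440
Maximum at c = 4 (2.600 recruits).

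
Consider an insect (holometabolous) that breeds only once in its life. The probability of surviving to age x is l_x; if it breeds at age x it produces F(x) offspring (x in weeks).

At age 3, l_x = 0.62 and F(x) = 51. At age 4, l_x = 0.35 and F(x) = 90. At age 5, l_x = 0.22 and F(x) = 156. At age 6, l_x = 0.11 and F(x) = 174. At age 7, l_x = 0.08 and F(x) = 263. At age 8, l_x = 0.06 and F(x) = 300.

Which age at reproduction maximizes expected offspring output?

Expected offspring if breeding at age x = l_x × F(x):
  age 3: 0.62 × 51 = 31.620
  age 4: 0.35 × 90 = 31.500
  age 5: 0.22 × 156 = 34.320
  age 6: 0.11 × 174 = 19.140
  age 7: 0.08 × 263 = 21.040
  age 8: 0.06 × 300 = 18.000
Maximum at age 5 (34.320).

5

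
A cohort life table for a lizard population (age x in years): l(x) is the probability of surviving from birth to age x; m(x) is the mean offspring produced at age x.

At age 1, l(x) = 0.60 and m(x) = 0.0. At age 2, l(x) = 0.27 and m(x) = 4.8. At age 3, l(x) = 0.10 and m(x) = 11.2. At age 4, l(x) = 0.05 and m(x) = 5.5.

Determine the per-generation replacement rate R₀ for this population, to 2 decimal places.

R₀ = Σ l(x) m(x):
  age 1: 0.60 × 0.0 = 0.0000
  age 2: 0.27 × 4.8 = 1.2960
  age 3: 0.10 × 11.2 = 1.1200
  age 4: 0.05 × 5.5 = 0.2750
R₀ = 0.0000 + 1.2960 + 1.1200 + 0.2750 = 2.6910

2.69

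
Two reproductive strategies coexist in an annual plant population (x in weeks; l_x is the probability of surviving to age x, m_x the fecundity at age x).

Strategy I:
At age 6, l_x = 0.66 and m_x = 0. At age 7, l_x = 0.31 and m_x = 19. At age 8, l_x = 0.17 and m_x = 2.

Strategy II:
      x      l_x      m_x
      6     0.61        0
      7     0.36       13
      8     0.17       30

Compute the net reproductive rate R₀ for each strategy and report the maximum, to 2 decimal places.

9.78

Strategy I: R₀ = 0.66×0 + 0.31×19 + 0.17×2 = 6.2300
Strategy II: R₀ = 0.61×0 + 0.36×13 + 0.17×30 = 9.7800
Highest R₀: strategy II with 9.7800.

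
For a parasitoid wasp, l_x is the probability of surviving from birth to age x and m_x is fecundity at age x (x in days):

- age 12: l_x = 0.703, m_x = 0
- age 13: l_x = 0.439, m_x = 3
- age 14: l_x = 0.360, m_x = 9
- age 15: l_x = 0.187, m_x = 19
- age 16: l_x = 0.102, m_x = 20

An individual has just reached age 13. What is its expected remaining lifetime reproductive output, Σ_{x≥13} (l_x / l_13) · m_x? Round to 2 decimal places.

l_13 = 0.439. Conditional survival from age 13 to x is l_x / l_13.
  x=13: (0.439/0.439) × 3 = 3.0000
  x=14: (0.360/0.439) × 9 = 7.3804
  x=15: (0.187/0.439) × 19 = 8.0934
  x=16: (0.102/0.439) × 20 = 4.6469
Sum = 3.0000 + 7.3804 + 8.0934 + 4.6469 = 23.1207

23.12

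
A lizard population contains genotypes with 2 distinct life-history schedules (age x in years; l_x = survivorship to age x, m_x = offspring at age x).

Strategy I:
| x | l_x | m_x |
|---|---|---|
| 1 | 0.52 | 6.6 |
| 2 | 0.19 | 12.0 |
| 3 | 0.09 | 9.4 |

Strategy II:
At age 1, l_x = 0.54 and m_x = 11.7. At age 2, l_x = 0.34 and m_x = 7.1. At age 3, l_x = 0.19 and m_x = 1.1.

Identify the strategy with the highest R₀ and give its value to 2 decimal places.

8.94

Strategy I: R₀ = 0.52×6.6 + 0.19×12.0 + 0.09×9.4 = 6.5580
Strategy II: R₀ = 0.54×11.7 + 0.34×7.1 + 0.19×1.1 = 8.9410
Highest R₀: strategy II with 8.9410.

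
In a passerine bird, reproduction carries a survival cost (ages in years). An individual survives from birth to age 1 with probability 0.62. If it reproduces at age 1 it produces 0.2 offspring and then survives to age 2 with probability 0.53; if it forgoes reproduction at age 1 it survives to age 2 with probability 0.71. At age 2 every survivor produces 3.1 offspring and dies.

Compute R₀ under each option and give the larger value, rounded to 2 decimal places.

breed at age 1: R₀ = 0.62 × (0.2 + 0.53 × 3.1) = 0.62 × 1.8430 = 1.1427
delay to age 2: R₀ = 0.62 × (0.71 × 3.1) = 0.62 × 2.2010 = 1.3646
Higher: delay to age 2 (1.3646).

1.36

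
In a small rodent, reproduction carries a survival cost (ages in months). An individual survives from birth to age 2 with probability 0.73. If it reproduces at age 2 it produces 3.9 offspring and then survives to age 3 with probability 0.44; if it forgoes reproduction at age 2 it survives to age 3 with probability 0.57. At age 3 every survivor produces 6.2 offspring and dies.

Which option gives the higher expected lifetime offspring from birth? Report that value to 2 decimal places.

breed at age 2: R₀ = 0.73 × (3.9 + 0.44 × 6.2) = 0.73 × 6.6280 = 4.8384
delay to age 3: R₀ = 0.73 × (0.57 × 6.2) = 0.73 × 3.5340 = 2.5798
Higher: breed at age 2 (4.8384).

4.84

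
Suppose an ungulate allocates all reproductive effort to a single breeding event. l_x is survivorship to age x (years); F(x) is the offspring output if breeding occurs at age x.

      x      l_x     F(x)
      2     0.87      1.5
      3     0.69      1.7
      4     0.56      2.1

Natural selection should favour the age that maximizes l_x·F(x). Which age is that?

Expected offspring if breeding at age x = l_x × F(x):
  age 2: 0.87 × 1.5 = 1.305
  age 3: 0.69 × 1.7 = 1.173
  age 4: 0.56 × 2.1 = 1.176
Maximum at age 2 (1.305).

2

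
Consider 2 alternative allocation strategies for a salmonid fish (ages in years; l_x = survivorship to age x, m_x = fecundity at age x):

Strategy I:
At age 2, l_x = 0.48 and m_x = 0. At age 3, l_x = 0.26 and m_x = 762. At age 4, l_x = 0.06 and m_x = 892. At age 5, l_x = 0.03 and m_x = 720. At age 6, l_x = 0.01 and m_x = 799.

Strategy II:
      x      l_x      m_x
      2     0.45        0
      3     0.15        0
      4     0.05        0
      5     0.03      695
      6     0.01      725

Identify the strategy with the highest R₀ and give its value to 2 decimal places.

281.23

Strategy I: R₀ = 0.48×0 + 0.26×762 + 0.06×892 + 0.03×720 + 0.01×799 = 281.2300
Strategy II: R₀ = 0.45×0 + 0.15×0 + 0.05×0 + 0.03×695 + 0.01×725 = 28.1000
Highest R₀: strategy I with 281.2300.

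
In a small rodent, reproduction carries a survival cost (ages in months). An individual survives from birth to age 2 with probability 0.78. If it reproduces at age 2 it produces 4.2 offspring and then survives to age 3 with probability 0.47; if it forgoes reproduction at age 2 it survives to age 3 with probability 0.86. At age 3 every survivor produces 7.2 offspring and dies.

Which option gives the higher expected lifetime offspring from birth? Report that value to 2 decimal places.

breed at age 2: R₀ = 0.78 × (4.2 + 0.47 × 7.2) = 0.78 × 7.5840 = 5.9155
delay to age 3: R₀ = 0.78 × (0.86 × 7.2) = 0.78 × 6.1920 = 4.8298
Higher: breed at age 2 (5.9155).

5.92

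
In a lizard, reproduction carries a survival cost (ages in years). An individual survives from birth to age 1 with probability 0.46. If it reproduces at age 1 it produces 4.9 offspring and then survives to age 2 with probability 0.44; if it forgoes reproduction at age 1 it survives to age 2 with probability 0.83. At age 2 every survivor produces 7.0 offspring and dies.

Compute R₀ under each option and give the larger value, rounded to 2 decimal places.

3.67

breed at age 1: R₀ = 0.46 × (4.9 + 0.44 × 7.0) = 0.46 × 7.9800 = 3.6708
delay to age 2: R₀ = 0.46 × (0.83 × 7.0) = 0.46 × 5.8100 = 2.6726
Higher: breed at age 1 (3.6708).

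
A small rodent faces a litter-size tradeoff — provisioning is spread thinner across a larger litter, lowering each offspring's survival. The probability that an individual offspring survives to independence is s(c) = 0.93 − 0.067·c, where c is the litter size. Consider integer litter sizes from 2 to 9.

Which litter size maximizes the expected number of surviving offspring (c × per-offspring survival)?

Expected surviving offspring = c × s(c):
  c=2: 2 × 0.796 = 1.592
  c=3: 3 × 0.729 = 2.187
  c=4: 4 × 0.662 = 2.648
  c=5: 5 × 0.595 = 2.975
  c=6: 6 × 0.528 = 3.168
  c=7: 7 × 0.461 = 3.227
  c=8: 8 × 0.394 = 3.152
  c=9: 9 × 0.327 = 2.943
Maximum at c = 7 (3.227 surviving offspring).

7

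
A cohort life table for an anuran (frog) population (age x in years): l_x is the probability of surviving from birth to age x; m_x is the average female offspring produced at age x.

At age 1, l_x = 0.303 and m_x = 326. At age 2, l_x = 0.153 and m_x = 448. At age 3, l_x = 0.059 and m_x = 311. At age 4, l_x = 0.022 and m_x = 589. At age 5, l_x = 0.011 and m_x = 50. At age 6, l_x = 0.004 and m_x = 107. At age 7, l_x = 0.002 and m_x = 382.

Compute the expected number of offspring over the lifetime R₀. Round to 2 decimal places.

200.37

R₀ = Σ l_x m_x:
  age 1: 0.303 × 326 = 98.7780
  age 2: 0.153 × 448 = 68.5440
  age 3: 0.059 × 311 = 18.3490
  age 4: 0.022 × 589 = 12.9580
  age 5: 0.011 × 50 = 0.5500
  age 6: 0.004 × 107 = 0.4280
  age 7: 0.002 × 382 = 0.7640
R₀ = 98.7780 + 68.5440 + 18.3490 + 12.9580 + 0.5500 + 0.4280 + 0.7640 = 200.3710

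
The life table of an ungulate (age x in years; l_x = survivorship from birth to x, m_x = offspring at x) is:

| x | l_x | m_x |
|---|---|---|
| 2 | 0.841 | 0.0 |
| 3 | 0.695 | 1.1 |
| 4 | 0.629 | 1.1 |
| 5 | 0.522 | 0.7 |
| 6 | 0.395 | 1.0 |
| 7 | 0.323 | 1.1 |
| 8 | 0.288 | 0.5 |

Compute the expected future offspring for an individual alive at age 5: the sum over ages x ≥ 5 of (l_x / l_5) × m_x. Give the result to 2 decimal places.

l_5 = 0.522. Conditional survival from age 5 to x is l_x / l_5.
  x=5: (0.522/0.522) × 0.7 = 0.7000
  x=6: (0.395/0.522) × 1.0 = 0.7567
  x=7: (0.323/0.522) × 1.1 = 0.6807
  x=8: (0.288/0.522) × 0.5 = 0.2759
Sum = 0.7000 + 0.7567 + 0.6807 + 0.2759 = 2.4132

2.41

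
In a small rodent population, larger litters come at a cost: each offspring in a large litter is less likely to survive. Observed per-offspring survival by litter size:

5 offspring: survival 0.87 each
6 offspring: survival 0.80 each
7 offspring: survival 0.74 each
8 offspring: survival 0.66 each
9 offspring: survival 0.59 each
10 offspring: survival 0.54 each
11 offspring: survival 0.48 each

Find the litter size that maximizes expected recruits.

10

Expected recruits = c × s(c):
  c=5: 5 × 0.87 = 4.350
  c=6: 6 × 0.80 = 4.800
  c=7: 7 × 0.74 = 5.180
  c=8: 8 × 0.66 = 5.280
  c=9: 9 × 0.59 = 5.310
  c=10: 10 × 0.54 = 5.400
  c=11: 11 × 0.48 = 5.280
Maximum at c = 10 (5.400 recruits).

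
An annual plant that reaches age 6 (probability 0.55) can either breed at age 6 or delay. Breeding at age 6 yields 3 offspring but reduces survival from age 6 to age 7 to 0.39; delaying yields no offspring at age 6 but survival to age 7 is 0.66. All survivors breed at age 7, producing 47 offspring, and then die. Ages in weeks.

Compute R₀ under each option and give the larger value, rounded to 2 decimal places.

breed at age 6: R₀ = 0.55 × (3 + 0.39 × 47) = 0.55 × 21.3300 = 11.7315
delay to age 7: R₀ = 0.55 × (0.66 × 47) = 0.55 × 31.0200 = 17.0610
Higher: delay to age 7 (17.0610).

17.06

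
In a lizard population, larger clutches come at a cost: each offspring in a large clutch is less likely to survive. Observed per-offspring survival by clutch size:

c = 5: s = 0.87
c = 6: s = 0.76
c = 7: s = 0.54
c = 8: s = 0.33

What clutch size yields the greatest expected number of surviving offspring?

6

Expected surviving offspring = c × s(c):
  c=5: 5 × 0.87 = 4.350
  c=6: 6 × 0.76 = 4.560
  c=7: 7 × 0.54 = 3.780
  c=8: 8 × 0.33 = 2.640
Maximum at c = 6 (4.560 surviving offspring).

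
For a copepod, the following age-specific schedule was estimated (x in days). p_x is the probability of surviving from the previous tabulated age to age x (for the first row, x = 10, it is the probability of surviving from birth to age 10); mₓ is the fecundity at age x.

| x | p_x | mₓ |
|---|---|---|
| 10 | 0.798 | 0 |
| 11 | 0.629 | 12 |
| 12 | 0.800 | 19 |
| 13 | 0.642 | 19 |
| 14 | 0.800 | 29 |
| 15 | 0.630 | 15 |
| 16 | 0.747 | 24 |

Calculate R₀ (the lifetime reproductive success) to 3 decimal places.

Survivorship from birth: l_x = p_10·p_11·…·p_x.
  l_10 = 0.79800
  l_11 = 0.50194
  l_12 = 0.40155
  l_13 = 0.25780
  l_14 = 0.20624
  l_15 = 0.12993
  l_16 = 0.09706
R₀ = Σ l_x mₓ:
  age 10: 0.79800 × 0 = 0.0000
  age 11: 0.50194 × 12 = 6.0233
  age 12: 0.40155 × 19 = 7.6295
  age 13: 0.25780 × 19 = 4.8982
  age 14: 0.20624 × 29 = 5.9810
  age 15: 0.12993 × 15 = 1.9489
  age 16: 0.09706 × 24 = 2.3294
R₀ = 0.0000 + 6.0233 + 7.6295 + 4.8982 + 5.9810 + 1.9489 + 2.3294 = 28.8103

28.810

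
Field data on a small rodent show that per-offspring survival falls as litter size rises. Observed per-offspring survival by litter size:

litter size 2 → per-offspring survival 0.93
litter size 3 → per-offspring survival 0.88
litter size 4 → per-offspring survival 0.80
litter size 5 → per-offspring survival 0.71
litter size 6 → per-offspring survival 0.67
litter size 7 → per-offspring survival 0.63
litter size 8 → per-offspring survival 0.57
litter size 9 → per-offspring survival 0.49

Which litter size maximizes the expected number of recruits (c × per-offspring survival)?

8

Expected recruits = c × s(c):
  c=2: 2 × 0.93 = 1.860
  c=3: 3 × 0.88 = 2.640
  c=4: 4 × 0.80 = 3.200
  c=5: 5 × 0.71 = 3.550
  c=6: 6 × 0.67 = 4.020
  c=7: 7 × 0.63 = 4.410
  c=8: 8 × 0.57 = 4.560
  c=9: 9 × 0.49 = 4.410
Maximum at c = 8 (4.560 recruits).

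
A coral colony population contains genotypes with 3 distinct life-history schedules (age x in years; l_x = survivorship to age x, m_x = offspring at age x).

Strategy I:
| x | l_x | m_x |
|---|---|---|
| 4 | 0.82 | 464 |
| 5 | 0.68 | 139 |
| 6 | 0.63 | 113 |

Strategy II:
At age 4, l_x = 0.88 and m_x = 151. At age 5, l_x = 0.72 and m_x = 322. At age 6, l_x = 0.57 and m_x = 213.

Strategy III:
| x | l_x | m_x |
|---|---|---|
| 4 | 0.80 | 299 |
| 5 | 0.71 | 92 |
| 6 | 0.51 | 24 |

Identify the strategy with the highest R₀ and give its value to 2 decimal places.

Strategy I: R₀ = 0.82×464 + 0.68×139 + 0.63×113 = 546.1900
Strategy II: R₀ = 0.88×151 + 0.72×322 + 0.57×213 = 486.1300
Strategy III: R₀ = 0.80×299 + 0.71×92 + 0.51×24 = 316.7600
Highest R₀: strategy I with 546.1900.

546.19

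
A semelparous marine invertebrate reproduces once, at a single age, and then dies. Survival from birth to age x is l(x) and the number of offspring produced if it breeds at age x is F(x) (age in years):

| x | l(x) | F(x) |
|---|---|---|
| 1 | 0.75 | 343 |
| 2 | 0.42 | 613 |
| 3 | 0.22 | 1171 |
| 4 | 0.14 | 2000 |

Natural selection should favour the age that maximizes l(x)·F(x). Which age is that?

4

Expected offspring if breeding at age x = l(x) × F(x):
  age 1: 0.75 × 343 = 257.250
  age 2: 0.42 × 613 = 257.460
  age 3: 0.22 × 1171 = 257.620
  age 4: 0.14 × 2000 = 280.000
Maximum at age 4 (280.000).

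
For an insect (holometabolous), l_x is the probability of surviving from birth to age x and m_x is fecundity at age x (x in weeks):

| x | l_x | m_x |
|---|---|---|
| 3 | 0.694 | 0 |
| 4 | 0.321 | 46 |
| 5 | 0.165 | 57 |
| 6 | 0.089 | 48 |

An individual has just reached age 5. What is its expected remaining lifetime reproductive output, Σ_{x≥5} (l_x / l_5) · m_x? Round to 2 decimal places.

l_5 = 0.165. Conditional survival from age 5 to x is l_x / l_5.
  x=5: (0.165/0.165) × 57 = 57.0000
  x=6: (0.089/0.165) × 48 = 25.8909
Sum = 57.0000 + 25.8909 = 82.8909

82.89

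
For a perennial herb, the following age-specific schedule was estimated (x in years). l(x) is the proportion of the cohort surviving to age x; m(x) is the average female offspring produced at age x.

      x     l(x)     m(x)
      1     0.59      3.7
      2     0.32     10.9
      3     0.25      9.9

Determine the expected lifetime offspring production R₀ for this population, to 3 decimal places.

R₀ = Σ l(x) m(x):
  age 1: 0.59 × 3.7 = 2.1830
  age 2: 0.32 × 10.9 = 3.4880
  age 3: 0.25 × 9.9 = 2.4750
R₀ = 2.1830 + 3.4880 + 2.4750 = 8.1460

8.146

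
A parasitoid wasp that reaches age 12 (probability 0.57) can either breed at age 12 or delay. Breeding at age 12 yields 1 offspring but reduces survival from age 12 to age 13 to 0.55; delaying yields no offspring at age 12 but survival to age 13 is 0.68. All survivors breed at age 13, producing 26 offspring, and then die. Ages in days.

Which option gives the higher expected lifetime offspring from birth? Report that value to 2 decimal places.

breed at age 12: R₀ = 0.57 × (1 + 0.55 × 26) = 0.57 × 15.3000 = 8.7210
delay to age 13: R₀ = 0.57 × (0.68 × 26) = 0.57 × 17.6800 = 10.0776
Higher: delay to age 13 (10.0776).

10.08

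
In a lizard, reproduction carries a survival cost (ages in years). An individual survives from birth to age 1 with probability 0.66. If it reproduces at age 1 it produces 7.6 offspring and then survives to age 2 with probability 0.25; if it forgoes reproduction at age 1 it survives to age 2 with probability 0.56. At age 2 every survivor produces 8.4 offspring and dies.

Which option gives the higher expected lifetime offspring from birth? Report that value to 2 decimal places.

6.40

breed at age 1: R₀ = 0.66 × (7.6 + 0.25 × 8.4) = 0.66 × 9.7000 = 6.4020
delay to age 2: R₀ = 0.66 × (0.56 × 8.4) = 0.66 × 4.7040 = 3.1046
Higher: breed at age 1 (6.4020).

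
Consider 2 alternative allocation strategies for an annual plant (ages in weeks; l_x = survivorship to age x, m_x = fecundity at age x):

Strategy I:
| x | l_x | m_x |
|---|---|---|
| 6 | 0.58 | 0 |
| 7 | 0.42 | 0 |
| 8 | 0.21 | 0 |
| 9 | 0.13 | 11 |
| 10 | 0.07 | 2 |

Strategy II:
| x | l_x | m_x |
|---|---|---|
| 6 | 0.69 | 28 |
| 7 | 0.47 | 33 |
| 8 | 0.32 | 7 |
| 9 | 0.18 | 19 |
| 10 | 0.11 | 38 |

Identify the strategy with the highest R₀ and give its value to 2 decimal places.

Strategy I: R₀ = 0.58×0 + 0.42×0 + 0.21×0 + 0.13×11 + 0.07×2 = 1.5700
Strategy II: R₀ = 0.69×28 + 0.47×33 + 0.32×7 + 0.18×19 + 0.11×38 = 44.6700
Highest R₀: strategy II with 44.6700.

44.67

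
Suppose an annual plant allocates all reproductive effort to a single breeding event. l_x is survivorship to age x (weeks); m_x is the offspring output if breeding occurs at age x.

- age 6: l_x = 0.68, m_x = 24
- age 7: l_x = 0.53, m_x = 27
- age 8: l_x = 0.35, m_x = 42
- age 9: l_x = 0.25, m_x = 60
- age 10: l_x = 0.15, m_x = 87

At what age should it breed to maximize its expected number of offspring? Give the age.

Expected offspring if breeding at age x = l_x × m_x:
  age 6: 0.68 × 24 = 16.320
  age 7: 0.53 × 27 = 14.310
  age 8: 0.35 × 42 = 14.700
  age 9: 0.25 × 60 = 15.000
  age 10: 0.15 × 87 = 13.050
Maximum at age 6 (16.320).

6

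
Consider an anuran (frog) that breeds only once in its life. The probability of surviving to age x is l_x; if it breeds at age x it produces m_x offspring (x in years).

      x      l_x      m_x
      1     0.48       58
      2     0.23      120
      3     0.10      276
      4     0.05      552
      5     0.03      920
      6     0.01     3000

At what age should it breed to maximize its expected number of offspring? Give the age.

6

Expected offspring if breeding at age x = l_x × m_x:
  age 1: 0.48 × 58 = 27.840
  age 2: 0.23 × 120 = 27.600
  age 3: 0.10 × 276 = 27.600
  age 4: 0.05 × 552 = 27.600
  age 5: 0.03 × 920 = 27.600
  age 6: 0.01 × 3000 = 30.000
Maximum at age 6 (30.000).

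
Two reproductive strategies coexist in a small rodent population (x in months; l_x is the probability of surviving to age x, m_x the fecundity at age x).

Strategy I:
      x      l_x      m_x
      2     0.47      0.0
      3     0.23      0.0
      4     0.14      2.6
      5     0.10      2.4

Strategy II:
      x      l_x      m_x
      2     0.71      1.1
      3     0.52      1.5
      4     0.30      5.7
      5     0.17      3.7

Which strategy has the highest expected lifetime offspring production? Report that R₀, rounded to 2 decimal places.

3.90

Strategy I: R₀ = 0.47×0.0 + 0.23×0.0 + 0.14×2.6 + 0.10×2.4 = 0.6040
Strategy II: R₀ = 0.71×1.1 + 0.52×1.5 + 0.30×5.7 + 0.17×3.7 = 3.9000
Highest R₀: strategy II with 3.9000.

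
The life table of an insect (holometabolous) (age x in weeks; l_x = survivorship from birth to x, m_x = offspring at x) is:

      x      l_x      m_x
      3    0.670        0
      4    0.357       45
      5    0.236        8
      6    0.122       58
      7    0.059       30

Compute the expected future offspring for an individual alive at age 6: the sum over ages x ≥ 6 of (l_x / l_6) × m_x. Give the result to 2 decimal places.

72.51

l_6 = 0.122. Conditional survival from age 6 to x is l_x / l_6.
  x=6: (0.122/0.122) × 58 = 58.0000
  x=7: (0.059/0.122) × 30 = 14.5082
Sum = 58.0000 + 14.5082 = 72.5082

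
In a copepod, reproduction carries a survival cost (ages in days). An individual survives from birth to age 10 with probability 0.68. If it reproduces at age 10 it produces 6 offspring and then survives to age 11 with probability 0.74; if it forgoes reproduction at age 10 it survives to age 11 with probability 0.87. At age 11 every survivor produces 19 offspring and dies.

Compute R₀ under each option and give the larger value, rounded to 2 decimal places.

13.64

breed at age 10: R₀ = 0.68 × (6 + 0.74 × 19) = 0.68 × 20.0600 = 13.6408
delay to age 11: R₀ = 0.68 × (0.87 × 19) = 0.68 × 16.5300 = 11.2404
Higher: breed at age 10 (13.6408).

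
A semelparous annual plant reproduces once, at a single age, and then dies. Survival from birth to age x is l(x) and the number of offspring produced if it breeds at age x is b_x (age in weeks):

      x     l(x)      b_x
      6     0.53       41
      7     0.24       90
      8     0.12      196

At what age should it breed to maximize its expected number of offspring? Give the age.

Expected offspring if breeding at age x = l(x) × b_x:
  age 6: 0.53 × 41 = 21.730
  age 7: 0.24 × 90 = 21.600
  age 8: 0.12 × 196 = 23.520
Maximum at age 8 (23.520).

8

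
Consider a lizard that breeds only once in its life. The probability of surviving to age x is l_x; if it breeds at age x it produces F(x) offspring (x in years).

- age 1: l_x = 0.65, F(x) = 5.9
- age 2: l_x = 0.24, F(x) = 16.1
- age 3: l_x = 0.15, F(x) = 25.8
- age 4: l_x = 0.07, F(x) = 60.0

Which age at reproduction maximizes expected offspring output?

4

Expected offspring if breeding at age x = l_x × F(x):
  age 1: 0.65 × 5.9 = 3.835
  age 2: 0.24 × 16.1 = 3.864
  age 3: 0.15 × 25.8 = 3.870
  age 4: 0.07 × 60.0 = 4.200
Maximum at age 4 (4.200).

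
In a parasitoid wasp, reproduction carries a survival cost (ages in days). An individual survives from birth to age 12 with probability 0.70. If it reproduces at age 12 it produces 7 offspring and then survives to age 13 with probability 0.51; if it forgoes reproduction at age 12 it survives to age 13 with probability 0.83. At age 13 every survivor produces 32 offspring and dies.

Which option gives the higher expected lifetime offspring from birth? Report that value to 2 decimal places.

breed at age 12: R₀ = 0.70 × (7 + 0.51 × 32) = 0.70 × 23.3200 = 16.3240
delay to age 13: R₀ = 0.70 × (0.83 × 32) = 0.70 × 26.5600 = 18.5920
Higher: delay to age 13 (18.5920).

18.59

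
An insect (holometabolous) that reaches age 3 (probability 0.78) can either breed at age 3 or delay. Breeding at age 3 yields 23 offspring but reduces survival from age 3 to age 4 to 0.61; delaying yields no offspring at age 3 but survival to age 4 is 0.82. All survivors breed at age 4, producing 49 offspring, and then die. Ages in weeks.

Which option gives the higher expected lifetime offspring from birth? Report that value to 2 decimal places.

41.25

breed at age 3: R₀ = 0.78 × (23 + 0.61 × 49) = 0.78 × 52.8900 = 41.2542
delay to age 4: R₀ = 0.78 × (0.82 × 49) = 0.78 × 40.1800 = 31.3404
Higher: breed at age 3 (41.2542).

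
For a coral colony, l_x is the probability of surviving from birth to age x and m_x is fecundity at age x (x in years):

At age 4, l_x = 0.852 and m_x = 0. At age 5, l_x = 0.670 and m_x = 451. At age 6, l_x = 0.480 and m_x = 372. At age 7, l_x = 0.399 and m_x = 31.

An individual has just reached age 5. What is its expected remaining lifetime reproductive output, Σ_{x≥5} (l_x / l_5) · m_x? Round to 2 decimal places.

l_5 = 0.670. Conditional survival from age 5 to x is l_x / l_5.
  x=5: (0.670/0.670) × 451 = 451.0000
  x=6: (0.480/0.670) × 372 = 266.5075
  x=7: (0.399/0.670) × 31 = 18.4612
Sum = 451.0000 + 266.5075 + 18.4612 = 735.9687

735.97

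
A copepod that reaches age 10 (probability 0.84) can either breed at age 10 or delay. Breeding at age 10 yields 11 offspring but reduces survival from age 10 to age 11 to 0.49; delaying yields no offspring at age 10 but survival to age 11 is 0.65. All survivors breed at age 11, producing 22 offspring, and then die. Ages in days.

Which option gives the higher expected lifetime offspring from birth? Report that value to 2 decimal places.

breed at age 10: R₀ = 0.84 × (11 + 0.49 × 22) = 0.84 × 21.7800 = 18.2952
delay to age 11: R₀ = 0.84 × (0.65 × 22) = 0.84 × 14.3000 = 12.0120
Higher: breed at age 10 (18.2952).

18.30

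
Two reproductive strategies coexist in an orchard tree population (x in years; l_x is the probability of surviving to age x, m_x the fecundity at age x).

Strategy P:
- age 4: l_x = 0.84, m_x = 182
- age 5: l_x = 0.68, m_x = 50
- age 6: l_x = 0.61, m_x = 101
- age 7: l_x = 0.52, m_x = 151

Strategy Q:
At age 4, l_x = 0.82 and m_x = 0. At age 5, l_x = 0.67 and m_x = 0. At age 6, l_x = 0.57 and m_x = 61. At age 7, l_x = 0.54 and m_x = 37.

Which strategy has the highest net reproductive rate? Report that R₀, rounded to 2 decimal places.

Strategy P: R₀ = 0.84×182 + 0.68×50 + 0.61×101 + 0.52×151 = 327.0100
Strategy Q: R₀ = 0.82×0 + 0.67×0 + 0.57×61 + 0.54×37 = 54.7500
Highest R₀: strategy P with 327.0100.

327.01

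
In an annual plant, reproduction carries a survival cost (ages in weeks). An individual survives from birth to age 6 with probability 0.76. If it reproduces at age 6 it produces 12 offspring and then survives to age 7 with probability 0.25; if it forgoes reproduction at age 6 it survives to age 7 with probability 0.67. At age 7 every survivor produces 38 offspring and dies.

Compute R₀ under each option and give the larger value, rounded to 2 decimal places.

19.35

breed at age 6: R₀ = 0.76 × (12 + 0.25 × 38) = 0.76 × 21.5000 = 16.3400
delay to age 7: R₀ = 0.76 × (0.67 × 38) = 0.76 × 25.4600 = 19.3496
Higher: delay to age 7 (19.3496).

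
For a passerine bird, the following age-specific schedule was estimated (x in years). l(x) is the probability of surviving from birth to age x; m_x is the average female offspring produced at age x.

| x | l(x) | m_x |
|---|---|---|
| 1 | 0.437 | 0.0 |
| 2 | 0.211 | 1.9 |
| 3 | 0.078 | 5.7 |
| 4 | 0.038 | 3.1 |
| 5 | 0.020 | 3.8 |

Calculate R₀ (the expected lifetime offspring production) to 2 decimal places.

R₀ = Σ l(x) m_x:
  age 1: 0.437 × 0.0 = 0.0000
  age 2: 0.211 × 1.9 = 0.4009
  age 3: 0.078 × 5.7 = 0.4446
  age 4: 0.038 × 3.1 = 0.1178
  age 5: 0.020 × 3.8 = 0.0760
R₀ = 0.0000 + 0.4009 + 0.4446 + 0.1178 + 0.0760 = 1.0393

1.04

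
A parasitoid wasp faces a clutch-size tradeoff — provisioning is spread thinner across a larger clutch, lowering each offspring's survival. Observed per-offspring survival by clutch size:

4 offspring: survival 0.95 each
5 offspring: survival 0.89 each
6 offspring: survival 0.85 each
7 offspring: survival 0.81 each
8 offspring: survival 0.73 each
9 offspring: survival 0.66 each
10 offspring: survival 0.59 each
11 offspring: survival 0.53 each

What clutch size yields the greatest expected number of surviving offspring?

9

Expected surviving offspring = c × s(c):
  c=4: 4 × 0.95 = 3.800
  c=5: 5 × 0.89 = 4.450
  c=6: 6 × 0.85 = 5.100
  c=7: 7 × 0.81 = 5.670
  c=8: 8 × 0.73 = 5.840
  c=9: 9 × 0.66 = 5.940
  c=10: 10 × 0.59 = 5.900
  c=11: 11 × 0.53 = 5.830
Maximum at c = 9 (5.940 surviving offspring).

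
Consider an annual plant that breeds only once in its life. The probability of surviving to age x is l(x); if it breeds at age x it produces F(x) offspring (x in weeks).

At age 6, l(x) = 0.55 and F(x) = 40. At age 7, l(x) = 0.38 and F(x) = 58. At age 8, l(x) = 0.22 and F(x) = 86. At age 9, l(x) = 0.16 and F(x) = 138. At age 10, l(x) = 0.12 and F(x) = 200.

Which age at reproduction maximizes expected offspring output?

Expected offspring if breeding at age x = l(x) × F(x):
  age 6: 0.55 × 40 = 22.000
  age 7: 0.38 × 58 = 22.040
  age 8: 0.22 × 86 = 18.920
  age 9: 0.16 × 138 = 22.080
  age 10: 0.12 × 200 = 24.000
Maximum at age 10 (24.000).

10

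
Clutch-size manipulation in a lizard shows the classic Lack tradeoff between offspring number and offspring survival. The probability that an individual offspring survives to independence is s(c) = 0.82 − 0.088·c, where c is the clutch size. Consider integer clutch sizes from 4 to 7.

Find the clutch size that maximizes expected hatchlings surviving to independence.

Expected hatchlings surviving to independence = c × s(c):
  c=4: 4 × 0.468 = 1.872
  c=5: 5 × 0.380 = 1.900
  c=6: 6 × 0.292 = 1.752
  c=7: 7 × 0.204 = 1.428
Maximum at c = 5 (1.900 hatchlings surviving to independence).

5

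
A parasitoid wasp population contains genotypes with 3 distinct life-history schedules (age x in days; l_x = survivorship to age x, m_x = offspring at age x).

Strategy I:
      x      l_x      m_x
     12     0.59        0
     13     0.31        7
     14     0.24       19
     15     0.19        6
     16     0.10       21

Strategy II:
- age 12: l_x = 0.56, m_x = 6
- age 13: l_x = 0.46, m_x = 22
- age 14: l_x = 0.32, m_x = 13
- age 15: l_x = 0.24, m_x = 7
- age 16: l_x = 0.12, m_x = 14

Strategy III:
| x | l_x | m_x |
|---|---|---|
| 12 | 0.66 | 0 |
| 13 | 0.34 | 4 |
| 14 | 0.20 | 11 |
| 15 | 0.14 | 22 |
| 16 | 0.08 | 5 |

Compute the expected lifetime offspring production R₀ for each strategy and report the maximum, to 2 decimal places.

Strategy I: R₀ = 0.59×0 + 0.31×7 + 0.24×19 + 0.19×6 + 0.10×21 = 9.9700
Strategy II: R₀ = 0.56×6 + 0.46×22 + 0.32×13 + 0.24×7 + 0.12×14 = 21.0000
Strategy III: R₀ = 0.66×0 + 0.34×4 + 0.20×11 + 0.14×22 + 0.08×5 = 7.0400
Highest R₀: strategy II with 21.0000.

21.00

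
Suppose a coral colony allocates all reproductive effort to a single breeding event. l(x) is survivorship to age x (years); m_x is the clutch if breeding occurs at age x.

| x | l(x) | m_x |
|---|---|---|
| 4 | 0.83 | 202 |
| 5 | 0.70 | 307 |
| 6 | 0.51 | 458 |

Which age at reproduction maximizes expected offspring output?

Expected offspring if breeding at age x = l(x) × m_x:
  age 4: 0.83 × 202 = 167.660
  age 5: 0.70 × 307 = 214.900
  age 6: 0.51 × 458 = 233.580
Maximum at age 6 (233.580).

6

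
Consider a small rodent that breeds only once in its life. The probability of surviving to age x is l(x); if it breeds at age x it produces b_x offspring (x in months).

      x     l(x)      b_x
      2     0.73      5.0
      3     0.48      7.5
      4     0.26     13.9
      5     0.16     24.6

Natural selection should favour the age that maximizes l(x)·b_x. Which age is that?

5

Expected offspring if breeding at age x = l(x) × b_x:
  age 2: 0.73 × 5.0 = 3.650
  age 3: 0.48 × 7.5 = 3.600
  age 4: 0.26 × 13.9 = 3.614
  age 5: 0.16 × 24.6 = 3.936
Maximum at age 5 (3.936).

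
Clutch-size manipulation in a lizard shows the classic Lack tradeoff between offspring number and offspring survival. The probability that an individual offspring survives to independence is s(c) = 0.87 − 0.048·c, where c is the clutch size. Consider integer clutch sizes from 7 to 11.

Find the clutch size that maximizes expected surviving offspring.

9

Expected surviving offspring = c × s(c):
  c=7: 7 × 0.534 = 3.738
  c=8: 8 × 0.486 = 3.888
  c=9: 9 × 0.438 = 3.942
  c=10: 10 × 0.390 = 3.900
  c=11: 11 × 0.342 = 3.762
Maximum at c = 9 (3.942 surviving offspring).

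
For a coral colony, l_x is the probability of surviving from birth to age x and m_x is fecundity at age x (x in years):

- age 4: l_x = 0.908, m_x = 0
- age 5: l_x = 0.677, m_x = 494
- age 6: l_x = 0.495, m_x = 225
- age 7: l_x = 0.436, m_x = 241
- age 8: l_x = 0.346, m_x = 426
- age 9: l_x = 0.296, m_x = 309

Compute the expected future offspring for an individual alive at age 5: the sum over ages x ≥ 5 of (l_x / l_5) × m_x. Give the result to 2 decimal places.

1166.54

l_5 = 0.677. Conditional survival from age 5 to x is l_x / l_5.
  x=5: (0.677/0.677) × 494 = 494.0000
  x=6: (0.495/0.677) × 225 = 164.5126
  x=7: (0.436/0.677) × 241 = 155.2083
  x=8: (0.346/0.677) × 426 = 217.7194
  x=9: (0.296/0.677) × 309 = 135.1019
Sum = 494.0000 + 164.5126 + 155.2083 + 217.7194 + 135.1019 = 1166.5421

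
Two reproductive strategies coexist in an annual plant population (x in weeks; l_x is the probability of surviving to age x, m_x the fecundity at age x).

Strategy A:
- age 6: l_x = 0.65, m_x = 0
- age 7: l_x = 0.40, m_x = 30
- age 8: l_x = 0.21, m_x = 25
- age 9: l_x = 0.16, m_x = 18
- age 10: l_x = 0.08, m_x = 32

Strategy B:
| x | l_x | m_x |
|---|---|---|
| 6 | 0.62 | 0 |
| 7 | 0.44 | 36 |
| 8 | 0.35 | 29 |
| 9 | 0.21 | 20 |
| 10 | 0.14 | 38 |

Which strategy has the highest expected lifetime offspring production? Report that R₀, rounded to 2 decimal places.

Strategy A: R₀ = 0.65×0 + 0.40×30 + 0.21×25 + 0.16×18 + 0.08×32 = 22.6900
Strategy B: R₀ = 0.62×0 + 0.44×36 + 0.35×29 + 0.21×20 + 0.14×38 = 35.5100
Highest R₀: strategy B with 35.5100.

35.51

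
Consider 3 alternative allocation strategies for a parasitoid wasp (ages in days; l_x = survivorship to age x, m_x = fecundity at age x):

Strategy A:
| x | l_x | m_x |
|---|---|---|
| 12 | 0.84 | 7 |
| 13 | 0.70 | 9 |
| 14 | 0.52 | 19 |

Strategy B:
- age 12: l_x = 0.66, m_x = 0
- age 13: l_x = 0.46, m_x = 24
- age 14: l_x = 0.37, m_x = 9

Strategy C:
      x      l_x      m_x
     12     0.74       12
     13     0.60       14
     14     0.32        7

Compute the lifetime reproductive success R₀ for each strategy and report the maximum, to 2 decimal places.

22.06

Strategy A: R₀ = 0.84×7 + 0.70×9 + 0.52×19 = 22.0600
Strategy B: R₀ = 0.66×0 + 0.46×24 + 0.37×9 = 14.3700
Strategy C: R₀ = 0.74×12 + 0.60×14 + 0.32×7 = 19.5200
Highest R₀: strategy A with 22.0600.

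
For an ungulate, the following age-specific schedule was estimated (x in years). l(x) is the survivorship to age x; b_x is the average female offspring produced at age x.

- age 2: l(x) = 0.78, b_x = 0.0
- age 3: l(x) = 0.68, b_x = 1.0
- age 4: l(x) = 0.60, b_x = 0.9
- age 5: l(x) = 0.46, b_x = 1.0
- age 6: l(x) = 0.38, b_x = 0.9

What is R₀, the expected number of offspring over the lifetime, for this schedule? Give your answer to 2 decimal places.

2.02

R₀ = Σ l(x) b_x:
  age 2: 0.78 × 0.0 = 0.0000
  age 3: 0.68 × 1.0 = 0.6800
  age 4: 0.60 × 0.9 = 0.5400
  age 5: 0.46 × 1.0 = 0.4600
  age 6: 0.38 × 0.9 = 0.3420
R₀ = 0.0000 + 0.6800 + 0.5400 + 0.4600 + 0.3420 = 2.0220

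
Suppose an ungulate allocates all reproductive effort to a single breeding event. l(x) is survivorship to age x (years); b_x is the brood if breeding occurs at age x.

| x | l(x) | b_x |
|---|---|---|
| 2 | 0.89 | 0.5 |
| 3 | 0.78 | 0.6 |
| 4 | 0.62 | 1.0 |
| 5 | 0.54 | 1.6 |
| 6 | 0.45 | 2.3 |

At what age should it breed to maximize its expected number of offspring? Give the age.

6

Expected offspring if breeding at age x = l(x) × b_x:
  age 2: 0.89 × 0.5 = 0.445
  age 3: 0.78 × 0.6 = 0.468
  age 4: 0.62 × 1.0 = 0.620
  age 5: 0.54 × 1.6 = 0.864
  age 6: 0.45 × 2.3 = 1.035
Maximum at age 6 (1.035).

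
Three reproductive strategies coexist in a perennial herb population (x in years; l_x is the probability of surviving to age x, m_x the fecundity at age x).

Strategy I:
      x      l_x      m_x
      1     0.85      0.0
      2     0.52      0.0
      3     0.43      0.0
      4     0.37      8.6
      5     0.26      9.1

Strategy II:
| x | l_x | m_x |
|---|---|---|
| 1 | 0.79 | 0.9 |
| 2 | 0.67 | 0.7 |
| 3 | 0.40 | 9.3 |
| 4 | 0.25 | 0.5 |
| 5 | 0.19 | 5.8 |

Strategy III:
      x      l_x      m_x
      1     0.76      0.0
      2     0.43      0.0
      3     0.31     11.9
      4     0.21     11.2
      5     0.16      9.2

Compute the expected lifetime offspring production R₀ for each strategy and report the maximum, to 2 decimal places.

7.51

Strategy I: R₀ = 0.85×0.0 + 0.52×0.0 + 0.43×0.0 + 0.37×8.6 + 0.26×9.1 = 5.5480
Strategy II: R₀ = 0.79×0.9 + 0.67×0.7 + 0.40×9.3 + 0.25×0.5 + 0.19×5.8 = 6.1270
Strategy III: R₀ = 0.76×0.0 + 0.43×0.0 + 0.31×11.9 + 0.21×11.2 + 0.16×9.2 = 7.5130
Highest R₀: strategy III with 7.5130.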